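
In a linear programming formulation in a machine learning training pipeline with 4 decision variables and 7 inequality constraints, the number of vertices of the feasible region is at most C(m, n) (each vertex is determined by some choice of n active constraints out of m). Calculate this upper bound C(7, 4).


Each vertex corresponds to some choice of n active constraints out of m, so the number of vertices is at most C(m, n) = m! / (n!(m-n)!).
m = 7, n = 4
Numerator: 7 * 6 * 5 * 4
Denominator: 4! = 24
C(7, 4) = 35


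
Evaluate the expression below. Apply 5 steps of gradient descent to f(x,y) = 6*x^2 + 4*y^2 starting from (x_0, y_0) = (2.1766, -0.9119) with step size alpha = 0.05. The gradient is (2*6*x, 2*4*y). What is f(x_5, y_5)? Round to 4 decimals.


Gradient descent on f(x,y) = 6*x^2 + 4*y^2.
Starting point: (2.1766, -0.9119), alpha = 0.05
Step 1: grad_x = 2*6*2.1766 = 26.1192, grad_y = 2*4*-0.9119 = -7.2952
  x_1 = 2.1766 - 0.05*26.1192 = 0.8706
  y_1 = -0.9119 - 0.05*-7.2952 = -0.5471
Step 2: grad_x = 2*6*0.8706 = 10.4477, grad_y = 2*4*-0.5471 = -4.3771
  x_2 = 0.8706 - 0.05*10.4477 = 0.3483
  y_2 = -0.5471 - 0.05*-4.3771 = -0.3283
Step 3: grad_x = 2*6*0.3483 = 4.1791, grad_y = 2*4*-0.3283 = -2.6263
  x_3 = 0.3483 - 0.05*4.1791 = 0.1393
  y_3 = -0.3283 - 0.05*-2.6263 = -0.197
Step 4: grad_x = 2*6*0.1393 = 1.6716, grad_y = 2*4*-0.197 = -1.5758
  x_4 = 0.1393 - 0.05*1.6716 = 0.0557
  y_4 = -0.197 - 0.05*-1.5758 = -0.1182
Step 5: grad_x = 2*6*0.0557 = 0.6687, grad_y = 2*4*-0.1182 = -0.9455
  x_5 = 0.0557 - 0.05*0.6687 = 0.0223
  y_5 = -0.1182 - 0.05*-0.9455 = -0.0709
f(0.0223, -0.0709) = 6*0.0223^2 + 4*(-0.0709)^2 = 0.0231


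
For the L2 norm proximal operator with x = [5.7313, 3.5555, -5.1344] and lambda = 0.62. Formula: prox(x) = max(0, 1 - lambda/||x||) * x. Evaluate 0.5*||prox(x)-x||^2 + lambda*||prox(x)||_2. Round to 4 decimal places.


Step 1: Compute ||x||.
||x|| = 8.4765
Step 2: Compute scaling factor.
scale = max(0, 1 - 0.62/8.4765) = 0.9269
Step 3: prox(x) = [5.3121, 3.2954, -4.7589]
||prox(x)|| = 7.8565
Step 4: Proximal objective.
0.5*||prox-x||^2 = 0.1922
lambda*||prox|| = 4.871
Total = 5.0632


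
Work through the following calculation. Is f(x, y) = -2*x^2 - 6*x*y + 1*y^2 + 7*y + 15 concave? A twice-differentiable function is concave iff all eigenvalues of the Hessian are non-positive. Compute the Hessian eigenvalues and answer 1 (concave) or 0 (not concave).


The Hessian of f(x,y) = -2*x^2 - 6*x*y + 1*y^2 + 7*y + 15 is:
H = [[-4, -6], [-6, 2]]
Trace = -4 + 2 = -2
Determinant = -4*2 - (-6)^2 = -44
Discriminant = (-2)^2 - 4*-44 = 180.0
Eigenvalues: lambda_1 = -7.7082, lambda_2 = 5.7082
The function is not concave.

0


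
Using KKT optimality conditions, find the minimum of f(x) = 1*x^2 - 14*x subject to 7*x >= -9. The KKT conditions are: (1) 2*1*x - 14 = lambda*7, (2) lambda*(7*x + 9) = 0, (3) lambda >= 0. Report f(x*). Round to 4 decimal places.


Step 1: Try lambda = 0 (constraint inactive).
Stationarity: 2*1*x - 14 = 0
x* = 14/(2*1) = 7.0
Check constraint: 7*7.0 = 49.0 >= -9 -- satisfied.
Step 2: Compute optimal value.
f(x*) = 1*7.0^2 - 14*7.0 = -49.0


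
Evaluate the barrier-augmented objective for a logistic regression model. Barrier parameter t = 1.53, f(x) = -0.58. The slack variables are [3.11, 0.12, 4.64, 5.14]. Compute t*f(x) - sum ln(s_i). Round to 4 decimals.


Step 1: Compute log-barrier.
ln values: [1.1346, -2.1203, 1.5347, 1.6371]
phi = -(1.1346 - 2.1203 + 1.5347 + 1.6371) = -2.1861
Step 2: Compute augmented objective.
t*f(x) = 1.53*-0.58 = -0.8874
Total = -0.8874 - 2.1861 = -3.0735


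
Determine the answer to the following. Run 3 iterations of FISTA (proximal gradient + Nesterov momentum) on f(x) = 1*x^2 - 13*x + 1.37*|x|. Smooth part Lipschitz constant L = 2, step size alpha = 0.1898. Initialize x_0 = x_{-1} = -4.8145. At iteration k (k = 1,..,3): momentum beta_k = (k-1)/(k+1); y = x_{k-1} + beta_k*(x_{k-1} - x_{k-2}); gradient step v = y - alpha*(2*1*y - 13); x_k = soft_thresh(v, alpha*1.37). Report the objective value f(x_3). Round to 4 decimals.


FISTA on f(x) = 1*x^2 - 13*x + 1.37*|x|
L = 2, alpha = 0.1898
Iteration 1: beta = 0.0, y = -4.8145 + 0.0*(-4.8145 + 4.8145) = -4.8145
  grad(y) = -22.629, v = y - alpha*grad = -0.5195
  prox(v) = soft_thresh(-0.5195, 0.26) = -0.2595
Iteration 2: beta = 0.3333, y = -0.2595 + 0.3333*(-0.2595 + 4.8145) = 1.2588
  grad(y) = -10.4823, v = y - alpha*grad = 3.2484
  prox(v) = soft_thresh(3.2484, 0.26) = 2.9884
Iteration 3: beta = 0.5, y = 2.9884 + 0.5*(2.9884 + 0.2595) = 4.6123
  grad(y) = -3.7754, v = y - alpha*grad = 5.3289
  prox(v) = soft_thresh(5.3289, 0.26) = 5.0688
f(x_3) = 1*5.0688^2 - 13*5.0688 + 1.37*|5.0688| = -33.2575


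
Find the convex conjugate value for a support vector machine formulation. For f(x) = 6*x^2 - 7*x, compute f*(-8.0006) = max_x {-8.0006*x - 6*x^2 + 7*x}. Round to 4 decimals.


f*(y) = sup_x {y*x - a*x^2 - b*x} = sup_x {(y-b)*x - a*x^2}
FOC: (y - b) - 2a*x = 0 => x* = (y - b)/(2a)
x* = (-8.0006 + 7)/(2*6) = -0.0834
f*(-8.0006) = (y-b)^2/(4a) = (-8.0006 + 7)^2/(4*6)
= 1.0012/24 = 0.0417


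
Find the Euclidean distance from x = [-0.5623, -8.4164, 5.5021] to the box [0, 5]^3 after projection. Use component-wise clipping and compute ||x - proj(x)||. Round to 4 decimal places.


Project each component onto [0, 5].
clip(-0.5623) = 0.0, clip(-8.4164) = 0.0, clip(5.5021) = 5.0
Projection = [0.0, 0.0, 5.0]
Squared diffs: [0.3162, 70.8358, 0.2521]
Distance = sqrt(71.4041) = 8.4501


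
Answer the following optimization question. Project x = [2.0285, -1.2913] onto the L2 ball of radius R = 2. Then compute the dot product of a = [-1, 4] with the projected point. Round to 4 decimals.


Step 1: Compute ||x|| (intermediates to 6 decimals).
||x|| = sqrt(2.0285^2 + (-1.2913)^2) = 2.404635
Step 2: Project.
Since ||x|| > R, scale = R/||x|| = 2/2.404635 = 0.831727, proj(x) = scale * x
proj(x) = [1.687158, -1.074009]
Step 3: Dot product.
a^T * proj(x) = -1*1.687158 + 4*(-1.074009) = -5.9832


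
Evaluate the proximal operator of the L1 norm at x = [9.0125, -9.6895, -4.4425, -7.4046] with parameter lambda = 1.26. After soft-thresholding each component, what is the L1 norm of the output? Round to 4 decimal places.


Soft-thresholding with lambda = 1.26:
prox(9.0125) = sign(9.0125)*max(|9.0125| - 1.26, 0) = 7.7525
prox(-9.6895) = sign(-9.6895)*max(|-9.6895| - 1.26, 0) = -8.4295
prox(-4.4425) = sign(-4.4425)*max(|-4.4425| - 1.26, 0) = -3.1825
prox(-7.4046) = sign(-7.4046)*max(|-7.4046| - 1.26, 0) = -6.1446
prox(x) = [7.7525, -8.4295, -3.1825, -6.1446]
||prox(x)||_1 = 7.7525 + 8.4295 + 3.1825 + 6.1446 = 25.5091


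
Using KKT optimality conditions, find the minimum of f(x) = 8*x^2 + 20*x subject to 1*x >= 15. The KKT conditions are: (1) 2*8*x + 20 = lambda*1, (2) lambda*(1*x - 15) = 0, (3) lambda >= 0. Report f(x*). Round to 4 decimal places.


Step 1: Try lambda = 0 (constraint inactive).
x_unc = -20/(2*8) = -1.25
Check: 1*-1.25 = -1.25 < 15 -- violated!
Step 2: Constraint must be active: 1*x = 15
x* = 15/1 = 15.0
lambda = (2*8*15.0 + 20)/1 = 260.0
Step 3: Compute optimal value.
f(x*) = 8*15.0^2 + 20*15.0 = 2100.0


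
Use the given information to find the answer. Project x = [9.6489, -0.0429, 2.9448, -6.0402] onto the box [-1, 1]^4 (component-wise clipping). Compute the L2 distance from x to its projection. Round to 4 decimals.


Project each component onto [-1, 1].
clip(9.6489) = 1.0, clip(-0.0429) = -0.0429, clip(2.9448) = 1.0, clip(-6.0402) = -1.0
Projection = [1.0, -0.0429, 1.0, -1.0]
Squared diffs: [74.8035, 0.0, 3.7822, 25.4036]
Distance = sqrt(103.9893) = 10.1975


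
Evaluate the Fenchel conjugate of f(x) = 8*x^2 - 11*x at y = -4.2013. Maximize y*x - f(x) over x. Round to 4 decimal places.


f*(y) = sup_x {y*x - a*x^2 - b*x} = sup_x {(y-b)*x - a*x^2}
FOC: (y - b) - 2a*x = 0 => x* = (y - b)/(2a)
x* = (-4.2013 + 11)/(2*8) = 0.4249
f*(-4.2013) = (y-b)^2/(4a) = (-4.2013 + 11)^2/(4*8)
= 46.2223/32 = 1.4444


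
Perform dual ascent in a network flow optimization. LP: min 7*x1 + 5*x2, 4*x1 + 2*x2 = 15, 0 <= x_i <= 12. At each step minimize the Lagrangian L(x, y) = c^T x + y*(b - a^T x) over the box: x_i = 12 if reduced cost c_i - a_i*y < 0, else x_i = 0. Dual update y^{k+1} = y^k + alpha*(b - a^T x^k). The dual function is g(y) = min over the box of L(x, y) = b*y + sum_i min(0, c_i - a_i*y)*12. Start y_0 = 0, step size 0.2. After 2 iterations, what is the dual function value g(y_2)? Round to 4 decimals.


Dual ascent for LP: min 7*x1 + 5*x2, 4*x1 + 2*x2 = 15, 0 <= x_i <= 12
Step 1: y^k = 0.0, reduced costs: (7.0, 5.0)
  x^k = (0.0, 0.0), subgradient = b - a^T x = 15.0
  y^{k+1} = 0.0 + 0.2*15.0 = 3.0
Step 2: y^k = 3.0, reduced costs: (-5.0, -1.0)
  x^k = (12.0, 12.0), subgradient = b - a^T x = -57.0
  y^{k+1} = 3.0 + 0.2*-57.0 = -8.4
Dual objective at y_2 = -8.4: reduced costs (40.6, 21.8), box minimizer x = (0.0, 0.0)
g(y_2) = b*y + (c1 - a1*y)*x1 + (c2 - a2*y)*x2 = 15*(-8.4) + 40.6*0.0 + 21.8*0.0 = -126.0 + 0.0 + 0.0 = -126.0


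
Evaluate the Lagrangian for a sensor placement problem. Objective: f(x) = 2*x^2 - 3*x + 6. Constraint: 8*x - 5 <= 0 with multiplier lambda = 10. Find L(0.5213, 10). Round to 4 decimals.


Step 1: Evaluate f(x).
f(0.5213) = 2*0.5213^2 - 3*0.5213 + 6 = 4.9796
Step 2: Evaluate g(x).
g(0.5213) = 8*0.5213 - 5 = -0.8296
Step 3: Compute Lagrangian.
L = 4.9796 + 10*-0.8296 = -3.3164


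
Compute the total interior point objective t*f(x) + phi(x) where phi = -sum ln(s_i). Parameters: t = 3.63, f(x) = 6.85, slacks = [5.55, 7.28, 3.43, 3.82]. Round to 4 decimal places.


Step 1: Compute log-barrier.
ln values: [1.7138, 1.9851, 1.2326, 1.3403]
phi = -(1.7138 + 1.9851 + 1.2326 + 1.3403) = -6.2717
Step 2: Compute augmented objective.
t*f(x) = 3.63*6.85 = 24.8655
Total = 24.8655 - 6.2717 = 18.5938


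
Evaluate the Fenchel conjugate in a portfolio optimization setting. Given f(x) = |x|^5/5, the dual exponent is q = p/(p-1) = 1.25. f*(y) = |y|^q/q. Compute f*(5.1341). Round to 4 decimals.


The conjugate exponent q satisfies 1/p + 1/q = 1.
p = 5, so q = 5/(5 - 1) = 1.25
|y|^q = 5.1341^1.25 = 7.7282
f*(5.1341) = 7.7282 / 1.25 = 6.1826


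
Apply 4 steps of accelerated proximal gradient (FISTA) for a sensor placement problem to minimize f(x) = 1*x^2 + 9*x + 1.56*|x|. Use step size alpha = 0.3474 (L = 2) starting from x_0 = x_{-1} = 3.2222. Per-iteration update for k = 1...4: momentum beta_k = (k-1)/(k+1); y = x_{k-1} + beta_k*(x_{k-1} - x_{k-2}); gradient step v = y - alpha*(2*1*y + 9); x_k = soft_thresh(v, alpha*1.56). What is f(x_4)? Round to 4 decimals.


FISTA on f(x) = 1*x^2 + 9*x + 1.56*|x|
L = 2, alpha = 0.3474
Iteration 1: beta = 0.0, y = 3.2222 + 0.0*(3.2222 - 3.2222) = 3.2222
  grad(y) = 15.4444, v = y - alpha*grad = -2.1432
  prox(v) = soft_thresh(-2.1432, 0.5419) = -1.6012
Iteration 2: beta = 0.3333, y = -1.6012 + 0.3333*(-1.6012 - 3.2222) = -3.2091
  grad(y) = 2.5819, v = y - alpha*grad = -4.106
  prox(v) = soft_thresh(-4.106, 0.5419) = -3.5641
Iteration 3: beta = 0.5, y = -3.5641 + 0.5*(-3.5641 + 1.6012) = -4.5455
  grad(y) = -0.0909, v = y - alpha*grad = -4.5139
  prox(v) = soft_thresh(-4.5139, 0.5419) = -3.9719
Iteration 4: beta = 0.6, y = -3.9719 + 0.6*(-3.9719 + 3.5641) = -4.2167
  grad(y) = 0.5667, v = y - alpha*grad = -4.4135
  prox(v) = soft_thresh(-4.4135, 0.5419) = -3.8716
f(x_4) = 1*(-3.8716)^2 + 9*(-3.8716) + 1.56*|-3.8716| = -13.8154


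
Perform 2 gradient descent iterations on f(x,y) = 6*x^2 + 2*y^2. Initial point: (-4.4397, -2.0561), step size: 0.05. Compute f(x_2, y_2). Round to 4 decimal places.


Gradient descent on f(x,y) = 6*x^2 + 2*y^2.
Starting point: (-4.4397, -2.0561), alpha = 0.05
Step 1: grad_x = 2*6*-4.4397 = -53.2764, grad_y = 2*2*-2.0561 = -8.2244
  x_1 = -4.4397 - 0.05*-53.2764 = -1.7759
  y_1 = -2.0561 - 0.05*-8.2244 = -1.6449
Step 2: grad_x = 2*6*-1.7759 = -21.3106, grad_y = 2*2*-1.6449 = -6.5795
  x_2 = -1.7759 - 0.05*-21.3106 = -0.7104
  y_2 = -1.6449 - 0.05*-6.5795 = -1.3159
f(-0.7104, -1.3159) = 6*(-0.7104)^2 + 2*(-1.3159)^2 = 6.4908


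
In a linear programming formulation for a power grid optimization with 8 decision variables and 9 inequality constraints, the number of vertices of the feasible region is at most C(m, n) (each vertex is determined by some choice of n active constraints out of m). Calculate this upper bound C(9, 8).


Each vertex corresponds to some choice of n active constraints out of m, so the number of vertices is at most C(m, n) = m! / (n!(m-n)!).
m = 9, n = 8
Numerator: 9 * 8 * 7 * 6 * 5 * 4 * 3 * 2
Denominator: 8! = 40320
C(9, 8) = 9


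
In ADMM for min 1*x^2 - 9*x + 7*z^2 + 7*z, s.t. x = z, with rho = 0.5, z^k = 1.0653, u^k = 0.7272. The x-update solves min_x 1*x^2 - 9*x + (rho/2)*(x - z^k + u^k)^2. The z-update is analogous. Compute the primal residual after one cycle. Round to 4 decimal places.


ADMM iteration with rho = 0.5, z^k = 1.0653, u^k = 0.7272
Step 1: x-update.
Minimize 1*x^2 - 9*x + (0.5/2)*(x - 1.0653 + 0.7272)^2
FOC: (2*1 + 0.5)*x = 9 + 0.5*(1.0653 - 0.7272)
x^{k+1} = 3.6676
Step 2: z-update.
Minimize 7*z^2 + 7*z + (0.5/2)*(3.6676 - z + 0.7272)^2
FOC: (2*7 + 0.5)*z = -7 + 0.5*(3.6676 + 0.7272)
z^{k+1} = -0.3312
Step 3: u-update.
u^{k+1} = 0.7272 + 3.6676 + 0.3312 = 4.726
Step 4: Primal residual = |3.6676 + 0.3312| = 3.9988


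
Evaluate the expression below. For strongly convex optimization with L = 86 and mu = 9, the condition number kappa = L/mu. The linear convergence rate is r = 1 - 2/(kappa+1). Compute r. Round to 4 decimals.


Step 1: Compute the condition number.
kappa = L/mu = 86/9 = 9.5556
Step 2: Compute the convergence rate.
r = 1 - 2/(kappa + 1) = 1 - 2*mu/(L + mu) = (L - mu)/(L + mu) = 77/95 = 0.8105


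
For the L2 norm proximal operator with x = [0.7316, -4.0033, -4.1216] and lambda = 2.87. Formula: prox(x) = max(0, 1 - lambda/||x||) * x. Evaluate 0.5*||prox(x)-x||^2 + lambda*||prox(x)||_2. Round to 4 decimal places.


Step 1: Compute ||x||.
||x|| = 5.7922
Step 2: Compute scaling factor.
scale = max(0, 1 - 2.87/5.7922) = 0.5045
Step 3: prox(x) = [0.3691, -2.0197, -2.0794]
||prox(x)|| = 2.9222
Step 4: Proximal objective.
0.5*||prox-x||^2 = 4.1185
lambda*||prox|| = 8.3867
Total = 12.5051


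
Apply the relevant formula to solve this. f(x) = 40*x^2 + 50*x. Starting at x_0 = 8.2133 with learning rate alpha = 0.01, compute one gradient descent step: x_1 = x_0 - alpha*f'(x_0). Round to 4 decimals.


We compute the gradient at x_0 and apply the update.
f'(x) = 80*x + 50
f'(8.2133) = 80*8.2133 + 50 = 707.064
x_1 = 8.2133 - 0.01*707.064 = 1.1427


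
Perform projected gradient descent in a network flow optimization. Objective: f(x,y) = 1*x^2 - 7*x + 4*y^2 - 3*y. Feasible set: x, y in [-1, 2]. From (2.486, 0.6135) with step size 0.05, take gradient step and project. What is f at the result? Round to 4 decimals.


Step 1: Compute gradient at (2.486, 0.6135).
grad_x = 2*1*2.486 - 7 = -2.028
grad_y = 2*4*0.6135 - 3 = 1.908
Step 2: Gradient step.
x_raw = 2.486 - 0.05*-2.028 = 2.5874
y_raw = 0.6135 - 0.05*1.908 = 0.5181
Step 3: Project onto [-1, 2].
x_proj = clip(2.5874) = 2.0
y_proj = clip(0.5181) = 0.5181
Step 4: Evaluate f.
f(2.0, 0.5181) = -10.4806


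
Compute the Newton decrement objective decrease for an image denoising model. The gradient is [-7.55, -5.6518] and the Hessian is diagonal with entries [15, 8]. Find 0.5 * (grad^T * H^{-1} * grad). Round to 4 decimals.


Step 1: H is diagonal, so H^(-1) * g = [-0.5033, -0.7065].
Step 2: g^T H^(-1) g = sum_i g_i^2 / H_ii
  = (-7.55)^2/15 + (-5.6518)^2/8
  = 3.8002 + 3.9929 = 7.793
Step 3: Objective decrease = 0.5 * g^T H^(-1) g = 3.8965


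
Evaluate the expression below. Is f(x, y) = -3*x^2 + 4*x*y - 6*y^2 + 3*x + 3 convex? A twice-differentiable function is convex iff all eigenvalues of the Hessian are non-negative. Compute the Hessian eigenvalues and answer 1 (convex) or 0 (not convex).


The Hessian of f(x,y) = -3*x^2 + 4*x*y - 6*y^2 + 3*x + 3 is:
H = [[-6, 4], [4, -12]]
Trace = -6 - 12 = -18
Determinant = -6*-12 - (4)^2 = 56
Discriminant = (-18)^2 - 4*56 = 100.0
Eigenvalues: lambda_1 = -14.0, lambda_2 = -4.0
The function is not convex.

0


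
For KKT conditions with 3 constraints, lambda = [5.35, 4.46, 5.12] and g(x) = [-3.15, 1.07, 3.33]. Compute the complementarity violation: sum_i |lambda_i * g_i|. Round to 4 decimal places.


KKT complementary slackness check:
lambda_1 * g_1 = 5.35 * -3.15 = -16.8525
lambda_2 * g_2 = 4.46 * 1.07 = 4.7722
lambda_3 * g_3 = 5.12 * 3.33 = 17.0496
Total violation = 16.8525 + 4.7722 + 17.0496 = 38.6743


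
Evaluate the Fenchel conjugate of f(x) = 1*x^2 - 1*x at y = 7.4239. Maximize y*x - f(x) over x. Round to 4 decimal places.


f*(y) = sup_x {y*x - a*x^2 - b*x} = sup_x {(y-b)*x - a*x^2}
FOC: (y - b) - 2a*x = 0 => x* = (y - b)/(2a)
x* = (7.4239 + 1)/(2*1) = 4.212
f*(7.4239) = (y-b)^2/(4a) = (7.4239 + 1)^2/(4*1)
= 70.9621/4 = 17.7405


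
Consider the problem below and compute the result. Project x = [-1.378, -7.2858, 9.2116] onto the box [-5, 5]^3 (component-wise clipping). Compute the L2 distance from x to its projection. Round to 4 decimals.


Project each component onto [-5, 5].
clip(-1.378) = -1.378, clip(-7.2858) = -5.0, clip(9.2116) = 5.0
Projection = [-1.378, -5.0, 5.0]
Squared diffs: [0.0, 5.2249, 17.7376]
Distance = sqrt(22.9625) = 4.7919


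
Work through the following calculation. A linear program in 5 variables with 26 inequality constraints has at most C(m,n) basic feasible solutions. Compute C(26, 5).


Each vertex corresponds to some choice of n active constraints out of m, so the number of vertices is at most C(m, n) = m! / (n!(m-n)!).
m = 26, n = 5
Numerator: 26 * 25 * 24 * 23 * 22
Denominator: 5! = 120
C(26, 5) = 65780


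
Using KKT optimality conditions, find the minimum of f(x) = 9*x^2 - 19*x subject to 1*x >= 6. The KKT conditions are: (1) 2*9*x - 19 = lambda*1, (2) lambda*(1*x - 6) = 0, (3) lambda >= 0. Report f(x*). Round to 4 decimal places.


Step 1: Try lambda = 0 (constraint inactive).
x_unc = 19/(2*9) = 1.0556
Check: 1*1.0556 = 1.0556 < 6 -- violated!
Step 2: Constraint must be active: 1*x = 6
x* = 6/1 = 6.0
lambda = (2*9*6.0 - 19)/1 = 89.0
Step 3: Compute optimal value.
f(x*) = 9*6.0^2 - 19*6.0 = 210.0


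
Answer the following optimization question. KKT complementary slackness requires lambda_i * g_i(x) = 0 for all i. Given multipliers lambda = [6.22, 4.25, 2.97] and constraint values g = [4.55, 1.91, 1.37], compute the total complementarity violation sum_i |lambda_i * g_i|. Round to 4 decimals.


KKT complementary slackness check:
lambda_1 * g_1 = 6.22 * 4.55 = 28.301
lambda_2 * g_2 = 4.25 * 1.91 = 8.1175
lambda_3 * g_3 = 2.97 * 1.37 = 4.0689
Total violation = 28.301 + 8.1175 + 4.0689 = 40.4874


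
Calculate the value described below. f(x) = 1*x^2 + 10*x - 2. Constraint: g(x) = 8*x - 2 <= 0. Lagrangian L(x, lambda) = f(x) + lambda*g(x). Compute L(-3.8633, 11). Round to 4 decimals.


Step 1: Evaluate f(x).
f(-3.8633) = 1*(-3.8633)^2 + 10*(-3.8633) - 2 = -25.7079
Step 2: Evaluate g(x).
g(-3.8633) = 8*-3.8633 - 2 = -32.9064
Step 3: Compute Lagrangian.
L = -25.7079 + 11*-32.9064 = -387.6783


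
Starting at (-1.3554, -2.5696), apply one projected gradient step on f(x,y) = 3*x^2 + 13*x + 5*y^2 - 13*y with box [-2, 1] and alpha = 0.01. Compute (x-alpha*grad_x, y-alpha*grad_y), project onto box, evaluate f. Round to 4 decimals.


Step 1: Compute gradient at (-1.3554, -2.5696).
grad_x = 2*3*-1.3554 + 13 = 4.8676
grad_y = 2*5*-2.5696 - 13 = -38.696
Step 2: Gradient step.
x_raw = -1.3554 - 0.01*4.8676 = -1.4041
y_raw = -2.5696 - 0.01*-38.696 = -2.1826
Step 3: Project onto [-2, 1].
x_proj = clip(-1.4041) = -1.4041
y_proj = clip(-2.1826) = -2.0
Step 4: Evaluate f.
f(-1.4041, -2.0) = 33.6613


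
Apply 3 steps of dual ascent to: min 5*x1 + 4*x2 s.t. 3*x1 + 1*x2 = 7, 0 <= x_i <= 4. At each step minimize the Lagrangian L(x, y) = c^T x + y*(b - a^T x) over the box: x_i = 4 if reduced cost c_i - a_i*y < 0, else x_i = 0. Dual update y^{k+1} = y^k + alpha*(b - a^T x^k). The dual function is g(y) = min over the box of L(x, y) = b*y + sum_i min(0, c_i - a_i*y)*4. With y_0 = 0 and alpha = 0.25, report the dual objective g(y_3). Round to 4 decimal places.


Dual ascent for LP: min 5*x1 + 4*x2, 3*x1 + 1*x2 = 7, 0 <= x_i <= 4
Step 1: y^k = 0.0, reduced costs: (5.0, 4.0)
  x^k = (0.0, 0.0), subgradient = b - a^T x = 7.0
  y^{k+1} = 0.0 + 0.25*7.0 = 1.75
Step 2: y^k = 1.75, reduced costs: (-0.25, 2.25)
  x^k = (4.0, 0.0), subgradient = b - a^T x = -5.0
  y^{k+1} = 1.75 + 0.25*-5.0 = 0.5
Step 3: y^k = 0.5, reduced costs: (3.5, 3.5)
  x^k = (0.0, 0.0), subgradient = b - a^T x = 7.0
  y^{k+1} = 0.5 + 0.25*7.0 = 2.25
Dual objective at y_3 = 2.25: reduced costs (-1.75, 1.75), box minimizer x = (4.0, 0.0)
g(y_3) = b*y + (c1 - a1*y)*x1 + (c2 - a2*y)*x2 = 7*2.25 + (-1.75)*4.0 + 1.75*0.0 = 15.75 - 7.0 + 0.0 = 8.75


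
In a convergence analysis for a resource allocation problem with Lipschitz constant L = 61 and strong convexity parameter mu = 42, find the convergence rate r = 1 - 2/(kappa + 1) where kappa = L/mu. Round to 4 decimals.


Step 1: Compute the condition number.
kappa = L/mu = 61/42 = 1.4524
Step 2: Compute the convergence rate.
r = 1 - 2/(kappa + 1) = 1 - 2*mu/(L + mu) = (L - mu)/(L + mu) = 19/103 = 0.1845


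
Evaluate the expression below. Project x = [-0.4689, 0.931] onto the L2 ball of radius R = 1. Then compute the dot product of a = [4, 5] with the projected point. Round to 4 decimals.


Step 1: Compute ||x|| (intermediates to 6 decimals).
||x|| = sqrt((-0.4689)^2 + 0.931^2) = 1.042415
Step 2: Project.
Since ||x|| > R, scale = R/||x|| = 1/1.042415 = 0.959311, proj(x) = scale * x
proj(x) = [-0.449821, 0.893119]
Step 3: Dot product.
a^T * proj(x) = 4*(-0.449821) + 5*0.893119 = 2.6663


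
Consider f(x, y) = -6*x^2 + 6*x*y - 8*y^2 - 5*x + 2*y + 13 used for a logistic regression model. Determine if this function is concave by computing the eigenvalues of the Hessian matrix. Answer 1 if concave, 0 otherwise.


The Hessian of f(x,y) = -6*x^2 + 6*x*y - 8*y^2 - 5*x + 2*y + 13 is:
H = [[-12, 6], [6, -16]]
Trace = -12 - 16 = -28
Determinant = -12*-16 - (6)^2 = 156
Discriminant = (-28)^2 - 4*156 = 160.0
Eigenvalues: lambda_1 = -20.3246, lambda_2 = -7.6754
The function is concave.

1


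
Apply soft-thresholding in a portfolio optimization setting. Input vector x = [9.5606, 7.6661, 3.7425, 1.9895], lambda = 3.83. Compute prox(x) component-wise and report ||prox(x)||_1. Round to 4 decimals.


Soft-thresholding with lambda = 3.83:
prox(9.5606) = sign(9.5606)*max(|9.5606| - 3.83, 0) = 5.7306
prox(7.6661) = sign(7.6661)*max(|7.6661| - 3.83, 0) = 3.8361
prox(3.7425) = sign(3.7425)*max(|3.7425| - 3.83, 0) = 0.0
prox(1.9895) = sign(1.9895)*max(|1.9895| - 3.83, 0) = 0.0
prox(x) = [5.7306, 3.8361, 0.0, 0.0]
||prox(x)||_1 = 5.7306 + 3.8361 + 0.0 + 0.0 = 9.5667


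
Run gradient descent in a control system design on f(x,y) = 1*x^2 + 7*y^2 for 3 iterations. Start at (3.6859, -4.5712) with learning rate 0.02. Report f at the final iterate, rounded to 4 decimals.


Gradient descent on f(x,y) = 1*x^2 + 7*y^2.
Starting point: (3.6859, -4.5712), alpha = 0.02
Step 1: grad_x = 2*1*3.6859 = 7.3718, grad_y = 2*7*-4.5712 = -63.9968
  x_1 = 3.6859 - 0.02*7.3718 = 3.5385
  y_1 = -4.5712 - 0.02*-63.9968 = -3.2913
Step 2: grad_x = 2*1*3.5385 = 7.0769, grad_y = 2*7*-3.2913 = -46.0777
  x_2 = 3.5385 - 0.02*7.0769 = 3.3969
  y_2 = -3.2913 - 0.02*-46.0777 = -2.3697
Step 3: grad_x = 2*1*3.3969 = 6.7939, grad_y = 2*7*-2.3697 = -33.1759
  x_3 = 3.3969 - 0.02*6.7939 = 3.261
  y_3 = -2.3697 - 0.02*-33.1759 = -1.7062
f(3.261, -1.7062) = 1*3.261^2 + 7*(-1.7062)^2 = 31.0121


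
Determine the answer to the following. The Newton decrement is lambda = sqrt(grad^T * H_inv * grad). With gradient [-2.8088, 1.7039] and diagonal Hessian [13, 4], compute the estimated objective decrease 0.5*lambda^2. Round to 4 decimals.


Step 1: H is diagonal, so H^(-1) * g = [-0.2161, 0.426].
Step 2: g^T H^(-1) g = sum_i g_i^2 / H_ii
  = (-2.8088)^2/13 + (1.7039)^2/4
  = 0.6069 + 0.7258 = 1.3327
Step 3: Objective decrease = 0.5 * g^T H^(-1) g = 0.6663


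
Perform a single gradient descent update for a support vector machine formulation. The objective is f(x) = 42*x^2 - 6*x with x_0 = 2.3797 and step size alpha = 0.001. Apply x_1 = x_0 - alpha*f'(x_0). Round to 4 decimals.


We compute the gradient at x_0 and apply the update.
f'(x) = 84*x - 6
f'(2.3797) = 84*2.3797 - 6 = 193.8948
x_1 = 2.3797 - 0.001*193.8948 = 2.1858


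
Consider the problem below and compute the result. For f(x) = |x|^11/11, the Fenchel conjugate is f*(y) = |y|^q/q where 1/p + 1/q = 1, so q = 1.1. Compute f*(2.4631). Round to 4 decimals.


The conjugate exponent q satisfies 1/p + 1/q = 1.
p = 11, so q = 11/(11 - 1) = 1.1
|y|^q = 2.4631^1.1 = 2.6954
f*(2.4631) = 2.6954 / 1.1 = 2.4504


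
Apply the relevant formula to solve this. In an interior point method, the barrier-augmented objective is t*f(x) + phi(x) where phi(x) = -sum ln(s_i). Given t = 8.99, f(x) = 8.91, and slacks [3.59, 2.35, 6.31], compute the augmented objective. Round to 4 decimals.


Step 1: Compute log-barrier.
ln values: [1.2782, 0.8544, 1.8421]
phi = -(1.2782 + 0.8544 + 1.8421) = -3.9747
Step 2: Compute augmented objective.
t*f(x) = 8.99*8.91 = 80.1009
Total = 80.1009 - 3.9747 = 76.1262


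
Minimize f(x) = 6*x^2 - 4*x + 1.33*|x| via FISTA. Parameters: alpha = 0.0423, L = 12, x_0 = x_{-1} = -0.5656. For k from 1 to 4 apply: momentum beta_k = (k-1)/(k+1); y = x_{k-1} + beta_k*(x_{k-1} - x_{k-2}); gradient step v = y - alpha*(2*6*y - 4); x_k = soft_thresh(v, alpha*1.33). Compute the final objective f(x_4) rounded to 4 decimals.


FISTA on f(x) = 6*x^2 - 4*x + 1.33*|x|
L = 12, alpha = 0.0423
Iteration 1: beta = 0.0, y = -0.5656 + 0.0*(-0.5656 + 0.5656) = -0.5656
  grad(y) = -10.7872, v = y - alpha*grad = -0.1093
  prox(v) = soft_thresh(-0.1093, 0.0563) = -0.053
Iteration 2: beta = 0.3333, y = -0.053 + 0.3333*(-0.053 + 0.5656) = 0.1178
  grad(y) = -2.5863, v = y - alpha*grad = 0.2272
  prox(v) = soft_thresh(0.2272, 0.0563) = 0.171
Iteration 3: beta = 0.5, y = 0.171 + 0.5*(0.171 + 0.053) = 0.2829
  grad(y) = -0.6046, v = y - alpha*grad = 0.3085
  prox(v) = soft_thresh(0.3085, 0.0563) = 0.2523
Iteration 4: beta = 0.6, y = 0.2523 + 0.6*(0.2523 - 0.171) = 0.3011
  grad(y) = -0.3874, v = y - alpha*grad = 0.3174
  prox(v) = soft_thresh(0.3174, 0.0563) = 0.2612
f(x_4) = 6*0.2612^2 - 4*0.2612 + 1.33*|0.2612| = -0.2881


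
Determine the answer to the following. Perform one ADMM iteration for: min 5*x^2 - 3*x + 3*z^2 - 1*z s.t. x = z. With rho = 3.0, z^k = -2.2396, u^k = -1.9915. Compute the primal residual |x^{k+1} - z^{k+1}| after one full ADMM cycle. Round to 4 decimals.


ADMM iteration with rho = 3.0, z^k = -2.2396, u^k = -1.9915
Step 1: x-update.
Minimize 5*x^2 - 3*x + (3.0/2)*(x + 2.2396 - 1.9915)^2
FOC: (2*5 + 3.0)*x = 3 + 3.0*(-2.2396 + 1.9915)
x^{k+1} = 0.1735
Step 2: z-update.
Minimize 3*z^2 - 1*z + (3.0/2)*(0.1735 - z - 1.9915)^2
FOC: (2*3 + 3.0)*z = 1 + 3.0*(0.1735 - 1.9915)
z^{k+1} = -0.4949
Step 3: u-update.
u^{k+1} = -1.9915 + 0.1735 + 0.4949 = -1.3231
Step 4: Primal residual = |0.1735 + 0.4949| = 0.6684


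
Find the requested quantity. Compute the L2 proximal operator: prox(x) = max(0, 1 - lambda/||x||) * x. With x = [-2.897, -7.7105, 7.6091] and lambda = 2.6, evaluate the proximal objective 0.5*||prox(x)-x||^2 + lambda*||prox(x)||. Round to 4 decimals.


Step 1: Compute ||x||.
||x|| = 11.2135
Step 2: Compute scaling factor.
scale = max(0, 1 - 2.6/11.2135) = 0.7681
Step 3: prox(x) = [-2.2253, -5.9227, 5.8448]
||prox(x)|| = 8.6135
Step 4: Proximal objective.
0.5*||prox-x||^2 = 3.38
lambda*||prox|| = 22.3951
Total = 25.7751


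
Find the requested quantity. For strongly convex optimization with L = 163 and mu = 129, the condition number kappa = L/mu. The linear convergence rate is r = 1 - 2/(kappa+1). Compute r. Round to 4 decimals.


Step 1: Compute the condition number.
kappa = L/mu = 163/129 = 1.2636
Step 2: Compute the convergence rate.
r = 1 - 2/(kappa + 1) = 1 - 2*mu/(L + mu) = (L - mu)/(L + mu) = 34/292 = 0.1164


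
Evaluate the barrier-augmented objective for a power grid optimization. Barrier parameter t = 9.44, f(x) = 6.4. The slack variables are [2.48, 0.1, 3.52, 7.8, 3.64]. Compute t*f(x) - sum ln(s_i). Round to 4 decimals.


Step 1: Compute log-barrier.
ln values: [0.9083, -2.3026, 1.2585, 2.0541, 1.292]
phi = -(0.9083 - 2.3026 + 1.2585 + 2.0541 + 1.292) = -3.2102
Step 2: Compute augmented objective.
t*f(x) = 9.44*6.4 = 60.416
Total = 60.416 - 3.2102 = 57.2058


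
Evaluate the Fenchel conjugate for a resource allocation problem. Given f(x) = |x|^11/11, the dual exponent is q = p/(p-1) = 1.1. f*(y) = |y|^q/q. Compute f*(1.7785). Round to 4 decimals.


The conjugate exponent q satisfies 1/p + 1/q = 1.
p = 11, so q = 11/(11 - 1) = 1.1
|y|^q = 1.7785^1.1 = 1.8839
f*(1.7785) = 1.8839 / 1.1 = 1.7126


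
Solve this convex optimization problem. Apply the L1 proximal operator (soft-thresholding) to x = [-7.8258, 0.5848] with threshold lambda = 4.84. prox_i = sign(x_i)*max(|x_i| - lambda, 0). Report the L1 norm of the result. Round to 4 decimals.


Soft-thresholding with lambda = 4.84:
prox(-7.8258) = sign(-7.8258)*max(|-7.8258| - 4.84, 0) = -2.9858
prox(0.5848) = sign(0.5848)*max(|0.5848| - 4.84, 0) = 0.0
prox(x) = [-2.9858, 0.0]
||prox(x)||_1 = 2.9858 + 0.0 = 2.9858


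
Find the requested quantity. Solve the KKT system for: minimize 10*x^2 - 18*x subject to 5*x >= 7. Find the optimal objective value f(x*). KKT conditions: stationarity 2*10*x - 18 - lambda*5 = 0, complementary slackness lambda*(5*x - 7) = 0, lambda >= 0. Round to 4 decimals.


Step 1: Try lambda = 0 (constraint inactive).
x_unc = 18/(2*10) = 0.9
Check: 5*0.9 = 4.5 < 7 -- violated!
Step 2: Constraint must be active: 5*x = 7
x* = 7/5 = 1.4
lambda = (2*10*1.4 - 18)/5 = 2.0
Step 3: Compute optimal value.
f(x*) = 10*1.4^2 - 18*1.4 = -5.6


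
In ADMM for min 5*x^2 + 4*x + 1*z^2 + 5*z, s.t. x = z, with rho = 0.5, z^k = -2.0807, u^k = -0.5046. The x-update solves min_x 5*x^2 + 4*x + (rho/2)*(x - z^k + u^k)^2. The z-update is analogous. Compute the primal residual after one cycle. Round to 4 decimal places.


ADMM iteration with rho = 0.5, z^k = -2.0807, u^k = -0.5046
Step 1: x-update.
Minimize 5*x^2 + 4*x + (0.5/2)*(x + 2.0807 - 0.5046)^2
FOC: (2*5 + 0.5)*x = -4 + 0.5*(-2.0807 + 0.5046)
x^{k+1} = -0.456
Step 2: z-update.
Minimize 1*z^2 + 5*z + (0.5/2)*(-0.456 - z - 0.5046)^2
FOC: (2*1 + 0.5)*z = -5 + 0.5*(-0.456 - 0.5046)
z^{k+1} = -2.1921
Step 3: u-update.
u^{k+1} = -0.5046 - 0.456 + 2.1921 = 1.2315
Step 4: Primal residual = |-0.456 + 2.1921| = 1.7361


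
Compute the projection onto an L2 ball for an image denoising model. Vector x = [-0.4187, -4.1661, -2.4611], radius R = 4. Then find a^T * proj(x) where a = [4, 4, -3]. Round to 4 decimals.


Step 1: Compute ||x|| (intermediates to 6 decimals).
||x|| = sqrt((-0.4187)^2 + (-4.1661)^2 + (-2.4611)^2) = 4.856821
Step 2: Project.
Since ||x|| > R, scale = R/||x|| = 4/4.856821 = 0.823584, proj(x) = scale * x
proj(x) = [-0.344835, -3.431133, -2.026923]
Step 3: Dot product.
a^T * proj(x) = 4*(-0.344835) + 4*(-3.431133) - 3*(-2.026923) = -9.0231


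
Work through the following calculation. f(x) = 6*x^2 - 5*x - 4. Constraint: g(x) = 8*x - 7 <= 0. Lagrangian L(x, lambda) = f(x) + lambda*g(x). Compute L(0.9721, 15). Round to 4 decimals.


Step 1: Evaluate f(x).
f(0.9721) = 6*0.9721^2 - 5*0.9721 - 4 = -3.1906
Step 2: Evaluate g(x).
g(0.9721) = 8*0.9721 - 7 = 0.7768
Step 3: Compute Lagrangian.
L = -3.1906 + 15*0.7768 = 8.4614


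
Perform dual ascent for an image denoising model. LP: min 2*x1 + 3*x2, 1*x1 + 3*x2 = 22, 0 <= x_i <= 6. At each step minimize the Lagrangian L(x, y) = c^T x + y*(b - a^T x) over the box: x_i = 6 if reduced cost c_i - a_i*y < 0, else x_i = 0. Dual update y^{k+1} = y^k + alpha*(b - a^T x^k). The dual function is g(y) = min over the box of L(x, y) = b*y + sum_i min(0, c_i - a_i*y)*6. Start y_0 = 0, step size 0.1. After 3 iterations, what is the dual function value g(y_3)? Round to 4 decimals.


Dual ascent for LP: min 2*x1 + 3*x2, 1*x1 + 3*x2 = 22, 0 <= x_i <= 6
Step 1: y^k = 0.0, reduced costs: (2.0, 3.0)
  x^k = (0.0, 0.0), subgradient = b - a^T x = 22.0
  y^{k+1} = 0.0 + 0.1*22.0 = 2.2
Step 2: y^k = 2.2, reduced costs: (-0.2, -3.6)
  x^k = (6.0, 6.0), subgradient = b - a^T x = -2.0
  y^{k+1} = 2.2 + 0.1*-2.0 = 2.0
Step 3: y^k = 2.0, reduced costs: (0.0, -3.0)
  x^k = (0.0, 6.0), subgradient = b - a^T x = 4.0
  y^{k+1} = 2.0 + 0.1*4.0 = 2.4
Dual objective at y_3 = 2.4: reduced costs (-0.4, -4.2), box minimizer x = (6.0, 6.0)
g(y_3) = b*y + (c1 - a1*y)*x1 + (c2 - a2*y)*x2 = 22*2.4 + (-0.4)*6.0 + (-4.2)*6.0 = 52.8 - 2.4 - 25.2 = 25.2


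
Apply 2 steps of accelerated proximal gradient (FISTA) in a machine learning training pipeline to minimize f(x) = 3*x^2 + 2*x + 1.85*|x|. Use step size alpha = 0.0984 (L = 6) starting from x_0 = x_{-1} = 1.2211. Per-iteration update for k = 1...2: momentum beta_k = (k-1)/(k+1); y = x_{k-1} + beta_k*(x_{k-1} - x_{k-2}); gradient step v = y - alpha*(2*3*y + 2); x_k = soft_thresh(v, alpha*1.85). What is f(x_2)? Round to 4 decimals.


FISTA on f(x) = 3*x^2 + 2*x + 1.85*|x|
L = 6, alpha = 0.0984
Iteration 1: beta = 0.0, y = 1.2211 + 0.0*(1.2211 - 1.2211) = 1.2211
  grad(y) = 9.3266, v = y - alpha*grad = 0.3034
  prox(v) = soft_thresh(0.3034, 0.182) = 0.1213
Iteration 2: beta = 0.3333, y = 0.1213 + 0.3333*(0.1213 - 1.2211) = -0.2453
  grad(y) = 0.5284, v = y - alpha*grad = -0.2973
  prox(v) = soft_thresh(-0.2973, 0.182) = -0.1152
f(x_2) = 3*(-0.1152)^2 + 2*(-0.1152) + 1.85*|-0.1152| = 0.0225


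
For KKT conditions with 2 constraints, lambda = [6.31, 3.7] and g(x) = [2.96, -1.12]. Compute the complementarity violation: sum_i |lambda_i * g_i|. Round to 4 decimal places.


KKT complementary slackness check:
lambda_1 * g_1 = 6.31 * 2.96 = 18.6776
lambda_2 * g_2 = 3.7 * -1.12 = -4.144
Total violation = 18.6776 + 4.144 = 22.8216


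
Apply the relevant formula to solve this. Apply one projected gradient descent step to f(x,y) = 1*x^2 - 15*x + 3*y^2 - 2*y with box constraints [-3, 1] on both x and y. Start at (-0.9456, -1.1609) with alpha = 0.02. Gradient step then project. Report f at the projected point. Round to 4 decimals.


Step 1: Compute gradient at (-0.9456, -1.1609).
grad_x = 2*1*-0.9456 - 15 = -16.8912
grad_y = 2*3*-1.1609 - 2 = -8.9654
Step 2: Gradient step.
x_raw = -0.9456 - 0.02*-16.8912 = -0.6078
y_raw = -1.1609 - 0.02*-8.9654 = -0.9816
Step 3: Project onto [-3, 1].
x_proj = clip(-0.6078) = -0.6078
y_proj = clip(-0.9816) = -0.9816
Step 4: Evaluate f.
f(-0.6078, -0.9816) = 14.3398


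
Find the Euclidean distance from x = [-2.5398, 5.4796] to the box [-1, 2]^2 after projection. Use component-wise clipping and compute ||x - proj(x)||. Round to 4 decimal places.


Project each component onto [-1, 2].
clip(-2.5398) = -1.0, clip(5.4796) = 2.0
Projection = [-1.0, 2.0]
Squared diffs: [2.371, 12.1076]
Distance = sqrt(14.4786) = 3.8051


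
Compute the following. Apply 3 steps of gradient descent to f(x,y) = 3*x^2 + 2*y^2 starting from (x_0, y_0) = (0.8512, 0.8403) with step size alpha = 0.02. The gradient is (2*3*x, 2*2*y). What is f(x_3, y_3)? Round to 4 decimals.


Gradient descent on f(x,y) = 3*x^2 + 2*y^2.
Starting point: (0.8512, 0.8403), alpha = 0.02
Step 1: grad_x = 2*3*0.8512 = 5.1072, grad_y = 2*2*0.8403 = 3.3612
  x_1 = 0.8512 - 0.02*5.1072 = 0.7491
  y_1 = 0.8403 - 0.02*3.3612 = 0.7731
Step 2: grad_x = 2*3*0.7491 = 4.4943, grad_y = 2*2*0.7731 = 3.0923
  x_2 = 0.7491 - 0.02*4.4943 = 0.6592
  y_2 = 0.7731 - 0.02*3.0923 = 0.7112
Step 3: grad_x = 2*3*0.6592 = 3.955, grad_y = 2*2*0.7112 = 2.8449
  x_3 = 0.6592 - 0.02*3.955 = 0.5801
  y_3 = 0.7112 - 0.02*2.8449 = 0.6543
f(0.5801, 0.6543) = 3*0.5801^2 + 2*0.6543^2 = 1.8657


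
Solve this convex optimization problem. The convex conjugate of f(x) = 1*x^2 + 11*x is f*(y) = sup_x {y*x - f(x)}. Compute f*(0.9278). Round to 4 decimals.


f*(y) = sup_x {y*x - a*x^2 - b*x} = sup_x {(y-b)*x - a*x^2}
FOC: (y - b) - 2a*x = 0 => x* = (y - b)/(2a)
x* = (0.9278 - 11)/(2*1) = -5.0361
f*(0.9278) = (y-b)^2/(4a) = (0.9278 - 11)^2/(4*1)
= 101.4492/4 = 25.3623


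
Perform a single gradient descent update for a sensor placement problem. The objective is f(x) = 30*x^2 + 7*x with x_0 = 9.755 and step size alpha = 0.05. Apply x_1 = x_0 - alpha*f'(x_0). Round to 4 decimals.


We compute the gradient at x_0 and apply the update.
f'(x) = 60*x + 7
f'(9.755) = 60*9.755 + 7 = 592.3
x_1 = 9.755 - 0.05*592.3 = -19.86


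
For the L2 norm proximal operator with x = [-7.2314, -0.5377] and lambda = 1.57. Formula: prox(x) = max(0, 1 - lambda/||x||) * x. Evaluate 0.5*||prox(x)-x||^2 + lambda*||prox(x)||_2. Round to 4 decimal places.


Step 1: Compute ||x||.
||x|| = 7.2514
Step 2: Compute scaling factor.
scale = max(0, 1 - 1.57/7.2514) = 0.7835
Step 3: prox(x) = [-5.6657, -0.4213]
||prox(x)|| = 5.6814
Step 4: Proximal objective.
0.5*||prox-x||^2 = 1.2325
lambda*||prox|| = 8.9198
Total = 10.1522


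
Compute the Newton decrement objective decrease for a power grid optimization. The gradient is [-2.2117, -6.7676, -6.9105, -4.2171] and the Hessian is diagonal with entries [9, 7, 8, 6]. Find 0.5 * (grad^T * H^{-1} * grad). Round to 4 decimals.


Step 1: H is diagonal, so H^(-1) * g = [-0.2457, -0.9668, -0.8638, -0.7029].
Step 2: g^T H^(-1) g = sum_i g_i^2 / H_ii
  = (-2.2117)^2/9 + (-6.7676)^2/7 + (-6.9105)^2/8 + (-4.2171)^2/6
  = 0.5435 + 6.5429 + 5.9694 + 2.964 = 16.0198
Step 3: Objective decrease = 0.5 * g^T H^(-1) g = 8.0099


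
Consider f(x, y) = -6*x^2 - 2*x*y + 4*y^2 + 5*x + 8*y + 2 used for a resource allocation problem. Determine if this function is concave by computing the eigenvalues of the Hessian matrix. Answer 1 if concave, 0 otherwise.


The Hessian of f(x,y) = -6*x^2 - 2*x*y + 4*y^2 + 5*x + 8*y + 2 is:
H = [[-12, -2], [-2, 8]]
Trace = -12 + 8 = -4
Determinant = -12*8 - (-2)^2 = -100
Discriminant = (-4)^2 - 4*-100 = 416.0
Eigenvalues: lambda_1 = -12.198, lambda_2 = 8.198
The function is not concave.

0


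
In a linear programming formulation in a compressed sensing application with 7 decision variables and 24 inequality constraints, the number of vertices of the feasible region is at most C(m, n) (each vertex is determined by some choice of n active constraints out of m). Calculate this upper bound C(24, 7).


Each vertex corresponds to some choice of n active constraints out of m, so the number of vertices is at most C(m, n) = m! / (n!(m-n)!).
m = 24, n = 7
Numerator: 24 * 23 * 22 * 21 * 20 * 19 * 18
Denominator: 7! = 5040
C(24, 7) = 346104


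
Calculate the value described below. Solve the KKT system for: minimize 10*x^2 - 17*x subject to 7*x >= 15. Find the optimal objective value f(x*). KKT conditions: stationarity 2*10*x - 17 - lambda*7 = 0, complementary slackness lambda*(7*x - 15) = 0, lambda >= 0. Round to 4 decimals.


Step 1: Try lambda = 0 (constraint inactive).
x_unc = 17/(2*10) = 0.85
Check: 7*0.85 = 5.95 < 15 -- violated!
Step 2: Constraint must be active: 7*x = 15
x* = 15/7 = 2.1429 (rounded; the exact value 15/7 is used below)
lambda = (2*10*(15/7) - 17)/7 = 3.6939
Step 3: Compute optimal value.
f(x*) = 10*(15/7)^2 - 17*(15/7) = 9.4898


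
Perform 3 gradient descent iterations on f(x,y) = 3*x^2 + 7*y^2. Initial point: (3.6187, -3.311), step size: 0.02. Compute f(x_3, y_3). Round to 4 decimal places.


Gradient descent on f(x,y) = 3*x^2 + 7*y^2.
Starting point: (3.6187, -3.311), alpha = 0.02
Step 1: grad_x = 2*3*3.6187 = 21.7122, grad_y = 2*7*-3.311 = -46.354
  x_1 = 3.6187 - 0.02*21.7122 = 3.1845
  y_1 = -3.311 - 0.02*-46.354 = -2.3839
Step 2: grad_x = 2*3*3.1845 = 19.1067, grad_y = 2*7*-2.3839 = -33.3749
  x_2 = 3.1845 - 0.02*19.1067 = 2.8023
  y_2 = -2.3839 - 0.02*-33.3749 = -1.7164
Step 3: grad_x = 2*3*2.8023 = 16.8139, grad_y = 2*7*-1.7164 = -24.0299
  x_3 = 2.8023 - 0.02*16.8139 = 2.466
  y_3 = -1.7164 - 0.02*-24.0299 = -1.2358
f(2.466, -1.2358) = 3*2.466^2 + 7*(-1.2358)^2 = 28.9349


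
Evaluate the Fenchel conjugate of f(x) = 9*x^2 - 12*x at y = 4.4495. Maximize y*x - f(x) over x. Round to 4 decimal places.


f*(y) = sup_x {y*x - a*x^2 - b*x} = sup_x {(y-b)*x - a*x^2}
FOC: (y - b) - 2a*x = 0 => x* = (y - b)/(2a)
x* = (4.4495 + 12)/(2*9) = 0.9139
f*(4.4495) = (y-b)^2/(4a) = (4.4495 + 12)^2/(4*9)
= 270.5861/36 = 7.5163
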